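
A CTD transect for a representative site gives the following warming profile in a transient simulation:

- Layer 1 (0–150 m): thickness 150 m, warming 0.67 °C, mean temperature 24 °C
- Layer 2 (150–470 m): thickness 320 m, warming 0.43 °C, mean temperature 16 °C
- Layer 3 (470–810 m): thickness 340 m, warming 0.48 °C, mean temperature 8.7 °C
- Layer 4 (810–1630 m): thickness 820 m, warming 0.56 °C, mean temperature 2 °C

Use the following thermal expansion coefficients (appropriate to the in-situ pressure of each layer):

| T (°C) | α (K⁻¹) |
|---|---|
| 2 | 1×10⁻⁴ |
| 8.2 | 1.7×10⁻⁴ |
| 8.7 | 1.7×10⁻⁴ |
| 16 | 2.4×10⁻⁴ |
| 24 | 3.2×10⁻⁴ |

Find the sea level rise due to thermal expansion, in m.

about 0.14 m

Layer 1 at 24 °C → α = 3.2×10⁻⁴ K⁻¹
Layer 2 at 16 °C → α = 2.4×10⁻⁴ K⁻¹
Layer 3 at 8.7 °C → α = 1.7×10⁻⁴ K⁻¹
Layer 4 at 2 °C → α = 1×10⁻⁴ K⁻¹
Layer 1: 150 × 3.2×10⁻⁴ × 0.67 = 0.03216 m
150–470 m: 2.4×10⁻⁴ × 320 × 0.43 = 0.033024 m
470–810 m: 1.7×10⁻⁴ × 0.48 × 340 = 0.027744 m
0.56 × 820 × 1×10⁻⁴ = 0.04592 m
Δh = 0.03216 + 0.033024 + 0.027744 + 0.04592 = 0.138848 m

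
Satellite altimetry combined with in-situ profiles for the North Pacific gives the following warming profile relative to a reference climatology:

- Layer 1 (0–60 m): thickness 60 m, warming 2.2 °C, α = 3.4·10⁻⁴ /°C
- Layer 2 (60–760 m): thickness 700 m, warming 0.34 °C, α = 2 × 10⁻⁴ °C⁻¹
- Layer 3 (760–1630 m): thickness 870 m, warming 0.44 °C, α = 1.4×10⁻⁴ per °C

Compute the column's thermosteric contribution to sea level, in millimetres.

0–60 m: 60 × 2.2 × 3.4×10⁻⁴ = 0.04488 m
60–760 m: 700 × 0.34 × 2×10⁻⁴ = 0.04760 m
1.4×10⁻⁴ × 0.44 × 870 = 0.053592 m
Δh = 0.04488 + 0.04760 + 0.053592 = 0.146072 m ≈ 150 mm

150 mm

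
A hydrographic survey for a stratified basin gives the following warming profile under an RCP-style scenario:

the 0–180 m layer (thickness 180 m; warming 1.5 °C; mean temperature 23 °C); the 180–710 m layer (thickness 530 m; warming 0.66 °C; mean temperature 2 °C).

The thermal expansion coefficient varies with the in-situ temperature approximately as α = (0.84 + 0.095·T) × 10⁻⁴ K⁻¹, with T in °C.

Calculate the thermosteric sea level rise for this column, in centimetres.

Layer 1: α = (0.84 + 0.095×23)×10⁻⁴ = 3.025×10⁻⁴ K⁻¹
Layer 2: α = (0.84 + 0.095×2)×10⁻⁴ = 1.03×10⁻⁴ K⁻¹
Layer 1: 3.025×10⁻⁴ × 1.5 × 180 = 0.081675 m
180–710 m: 530 × 0.66 × 1.03×10⁻⁴ = 0.0360294 m
Δh = 0.081675 + 0.0360294 = 0.1177044 m ≈ 11.8 cm

11.8 cm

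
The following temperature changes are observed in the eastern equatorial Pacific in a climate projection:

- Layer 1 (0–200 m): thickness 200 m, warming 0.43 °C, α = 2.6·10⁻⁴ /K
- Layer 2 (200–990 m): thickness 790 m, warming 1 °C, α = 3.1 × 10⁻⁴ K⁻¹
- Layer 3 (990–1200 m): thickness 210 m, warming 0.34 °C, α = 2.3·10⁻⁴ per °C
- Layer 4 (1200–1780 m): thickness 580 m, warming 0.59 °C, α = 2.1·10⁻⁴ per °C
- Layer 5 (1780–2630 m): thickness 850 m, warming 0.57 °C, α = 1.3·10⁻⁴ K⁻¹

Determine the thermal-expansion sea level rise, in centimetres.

about 41.9 cm

200 × 0.43 × 2.6×10⁻⁴ = 0.02236 m
200–990 m: 790 × 1 × 3.1×10⁻⁴ = 0.24490 m
210 × 0.34 × 2.3×10⁻⁴ = 0.016422 m
1200–1780 m: 580 × 0.59 × 2.1×10⁻⁴ = 0.071862 m
0.57 × 850 × 1.3×10⁻⁴ = 0.062985 m
Δh = 0.02236 + 0.24490 + 0.016422 + 0.071862 + 0.062985 = 0.418529 m ≈ 41.9 cm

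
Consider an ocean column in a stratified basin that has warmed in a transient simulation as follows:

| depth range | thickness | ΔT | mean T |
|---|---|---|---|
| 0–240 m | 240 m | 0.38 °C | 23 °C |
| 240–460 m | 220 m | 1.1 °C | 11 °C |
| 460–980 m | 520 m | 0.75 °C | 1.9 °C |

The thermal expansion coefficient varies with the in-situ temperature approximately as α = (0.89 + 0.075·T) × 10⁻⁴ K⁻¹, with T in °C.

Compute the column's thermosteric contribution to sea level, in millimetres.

Layer 1: α = (0.89 + 0.075×23)×10⁻⁴ = 2.615×10⁻⁴ K⁻¹
Layer 2: α = (0.89 + 0.075×11)×10⁻⁴ = 1.715×10⁻⁴ K⁻¹
Layer 3: α = (0.89 + 0.075×1.9)×10⁻⁴ = 1.0325×10⁻⁴ K⁻¹
2.615×10⁻⁴ × 0.38 × 240 = 0.0238488 m
Layer 2: 1.715×10⁻⁴ × 1.1 × 220 = 0.041503 m
Layer 3: 0.75 × 520 × 1.0325×10⁻⁴ = 0.0402675 m
Δh = 0.0238488 + 0.041503 + 0.0402675 = 0.1056193 m ≈ 106 mm

106 mm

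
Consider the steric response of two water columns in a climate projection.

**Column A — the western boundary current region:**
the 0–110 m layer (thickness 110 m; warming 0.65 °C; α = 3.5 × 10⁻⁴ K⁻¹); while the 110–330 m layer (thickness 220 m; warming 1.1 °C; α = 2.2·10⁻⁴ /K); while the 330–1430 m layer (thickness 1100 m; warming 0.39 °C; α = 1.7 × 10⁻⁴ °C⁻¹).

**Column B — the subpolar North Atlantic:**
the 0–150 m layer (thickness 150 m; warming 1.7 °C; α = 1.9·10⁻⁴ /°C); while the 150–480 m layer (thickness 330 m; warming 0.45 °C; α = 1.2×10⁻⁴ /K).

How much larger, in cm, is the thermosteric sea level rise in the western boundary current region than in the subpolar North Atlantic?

A 0–110 m: 3.5×10⁻⁴ × 0.65 × 110 = 0.025025 m
A 220 × 1.1 × 2.2×10⁻⁴ = 0.05324 m
A Layer 3: 0.39 × 1100 × 1.7×10⁻⁴ = 0.07293 m
A total: 0.151195 m
B Layer 1: 1.9×10⁻⁴ × 150 × 1.7 = 0.04845 m
B 150–480 m: 330 × 1.2×10⁻⁴ × 0.45 = 0.01782 m
B total: 0.06627 m
Difference: 0.151195 − 0.06627 = 0.084925 m

8.49 cm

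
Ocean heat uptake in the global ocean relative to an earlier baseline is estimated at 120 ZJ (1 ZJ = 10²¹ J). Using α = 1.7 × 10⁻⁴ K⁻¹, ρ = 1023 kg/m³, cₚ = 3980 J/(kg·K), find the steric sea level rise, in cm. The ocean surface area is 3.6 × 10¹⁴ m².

Per unit area: Q = 120×10²¹ / (3.6×10¹⁴) ≈ 3.333×10⁸ J/m²
Δh = αQ/(ρcₚ) = 1.7×10⁻⁴ × 3.333×10⁸ / (1023 × 3980) ≈ 0.013916 m

1.4 cm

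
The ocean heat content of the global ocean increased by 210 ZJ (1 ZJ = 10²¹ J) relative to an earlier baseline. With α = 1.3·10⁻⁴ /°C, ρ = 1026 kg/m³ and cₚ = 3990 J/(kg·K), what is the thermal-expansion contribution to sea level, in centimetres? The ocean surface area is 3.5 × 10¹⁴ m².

Per unit area: Q = 210×10²¹ / (3.5×10¹⁴) = 6×10⁸ J/m²
Δh = αQ/(ρcₚ) = 1.3×10⁻⁴ × 6×10⁸ / (1026 × 3990) ≈ 0.019053 m

1.91 cm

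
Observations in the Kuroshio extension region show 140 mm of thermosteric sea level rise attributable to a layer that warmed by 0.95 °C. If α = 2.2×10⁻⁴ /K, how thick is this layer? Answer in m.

H = Δh/(αΔT) = 0.14 / (2.2×10⁻⁴ × 0.95) ≈ 669.9 m

H ≈ 670 m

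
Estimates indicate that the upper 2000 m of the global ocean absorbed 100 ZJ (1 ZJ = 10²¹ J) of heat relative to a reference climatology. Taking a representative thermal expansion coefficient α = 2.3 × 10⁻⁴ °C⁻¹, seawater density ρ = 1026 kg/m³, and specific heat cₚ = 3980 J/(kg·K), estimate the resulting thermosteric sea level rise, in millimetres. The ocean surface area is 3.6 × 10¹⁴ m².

15.6 mm

Per unit area: Q = 100×10²¹ / (3.6×10¹⁴) ≈ 2.778×10⁸ J/m²
Δh = αQ/(ρcₚ) = 2.3×10⁻⁴ × 2.778×10⁸ / (1026 × 3980) ≈ 0.015647 m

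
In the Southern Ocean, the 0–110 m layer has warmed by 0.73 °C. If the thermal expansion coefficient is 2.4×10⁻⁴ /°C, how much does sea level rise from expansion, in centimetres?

Δh = 1.93 cm

Δh = αΔT·H = 2.4×10⁻⁴ × 0.73 × 110 = 0.019272 m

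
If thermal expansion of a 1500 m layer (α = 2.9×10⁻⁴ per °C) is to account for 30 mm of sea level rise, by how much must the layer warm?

ΔT = Δh/(αH) = 0.03 / (2.9×10⁻⁴ × 1500) ≈ 0.06897 °C

ΔT ≈ 0.069 °C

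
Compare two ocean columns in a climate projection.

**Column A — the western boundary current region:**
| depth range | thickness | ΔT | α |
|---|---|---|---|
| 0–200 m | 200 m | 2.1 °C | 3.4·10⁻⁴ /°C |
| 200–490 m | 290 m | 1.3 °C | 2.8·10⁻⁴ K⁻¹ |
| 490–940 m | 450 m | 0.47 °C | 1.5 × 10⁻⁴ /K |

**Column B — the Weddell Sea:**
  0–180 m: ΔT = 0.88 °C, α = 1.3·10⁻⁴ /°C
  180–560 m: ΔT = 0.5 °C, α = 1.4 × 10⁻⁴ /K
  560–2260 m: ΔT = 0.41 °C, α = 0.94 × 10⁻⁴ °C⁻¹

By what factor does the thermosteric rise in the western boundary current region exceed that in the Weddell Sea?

A Layer 1: 200 × 3.4×10⁻⁴ × 2.1 = 0.14280 m
A 200–490 m: 2.8×10⁻⁴ × 290 × 1.3 = 0.10556 m
A 490–940 m: 450 × 1.5×10⁻⁴ × 0.47 = 0.031725 m
A total: 0.280085 m
B 1.3×10⁻⁴ × 180 × 0.88 = 0.020592 m
B Layer 2: 1.4×10⁻⁴ × 0.5 × 380 = 0.02660 m
B 0.94×10⁻⁴ × 1700 × 0.41 = 0.065518 m
B total: 0.11271 m
Ratio: 0.280085 / 0.11271 ≈ 2.485

2.5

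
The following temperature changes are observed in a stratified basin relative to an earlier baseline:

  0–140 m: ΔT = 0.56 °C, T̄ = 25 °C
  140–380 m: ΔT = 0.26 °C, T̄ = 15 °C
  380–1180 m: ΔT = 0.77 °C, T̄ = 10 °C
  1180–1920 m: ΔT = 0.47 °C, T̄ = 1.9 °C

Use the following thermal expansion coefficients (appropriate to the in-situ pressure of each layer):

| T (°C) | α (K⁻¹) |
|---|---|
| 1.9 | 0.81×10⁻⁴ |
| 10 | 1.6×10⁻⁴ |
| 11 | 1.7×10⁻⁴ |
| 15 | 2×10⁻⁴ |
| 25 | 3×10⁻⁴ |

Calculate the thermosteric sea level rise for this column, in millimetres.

Layer 1 at 25 °C → α = 3×10⁻⁴ K⁻¹
Layer 2 at 15 °C → α = 2×10⁻⁴ K⁻¹
Layer 3 at 10 °C → α = 1.6×10⁻⁴ K⁻¹
Layer 4 at 1.9 °C → α = 0.81×10⁻⁴ K⁻¹
Layer 1: 3×10⁻⁴ × 0.56 × 140 = 0.02352 m
140–380 m: 240 × 0.26 × 2×10⁻⁴ = 0.01248 m
Layer 3: 1.6×10⁻⁴ × 0.77 × 800 = 0.09856 m
1180–1920 m: 0.81×10⁻⁴ × 0.47 × 740 = 0.0281718 m
Δh = 0.02352 + 0.01248 + 0.09856 + 0.0281718 = 0.1627318 m

Δh = 163 mm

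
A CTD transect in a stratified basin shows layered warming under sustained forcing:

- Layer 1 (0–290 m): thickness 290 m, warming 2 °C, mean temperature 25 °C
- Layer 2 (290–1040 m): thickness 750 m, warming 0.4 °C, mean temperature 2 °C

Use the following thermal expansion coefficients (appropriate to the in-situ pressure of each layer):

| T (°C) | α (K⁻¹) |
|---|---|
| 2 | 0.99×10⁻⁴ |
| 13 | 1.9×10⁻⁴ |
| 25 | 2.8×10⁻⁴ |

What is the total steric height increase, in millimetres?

Layer 1 at 25 °C → α = 2.8×10⁻⁴ K⁻¹
Layer 2 at 2 °C → α = 0.99×10⁻⁴ K⁻¹
0–290 m: 2.8×10⁻⁴ × 2 × 290 = 0.16240 m
290–1040 m: 0.4 × 750 × 0.99×10⁻⁴ = 0.02970 m
Δh = 0.16240 + 0.02970 = 0.19210 m

192 mm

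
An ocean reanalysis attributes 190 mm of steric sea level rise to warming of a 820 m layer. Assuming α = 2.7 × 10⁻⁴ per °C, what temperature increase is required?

ΔT = Δh/(αH) = 0.19 / (2.7×10⁻⁴ × 820) ≈ 0.8582 °C

0.86 °C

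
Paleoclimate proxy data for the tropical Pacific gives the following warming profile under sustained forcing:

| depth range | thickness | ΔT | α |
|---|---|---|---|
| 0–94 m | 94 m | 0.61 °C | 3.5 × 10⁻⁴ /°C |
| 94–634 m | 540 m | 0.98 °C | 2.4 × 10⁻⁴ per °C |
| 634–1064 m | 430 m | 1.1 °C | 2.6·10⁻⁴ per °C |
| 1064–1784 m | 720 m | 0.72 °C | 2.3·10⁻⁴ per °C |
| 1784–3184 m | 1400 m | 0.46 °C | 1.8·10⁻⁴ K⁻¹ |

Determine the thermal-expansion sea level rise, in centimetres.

about 50.5 cm

0.61 × 3.5×10⁻⁴ × 94 = 0.020069 m
94–634 m: 540 × 2.4×10⁻⁴ × 0.98 = 0.127008 m
430 × 2.6×10⁻⁴ × 1.1 = 0.12298 m
2.3×10⁻⁴ × 720 × 0.72 = 0.119232 m
1.8×10⁻⁴ × 0.46 × 1400 = 0.11592 m
Δh = 0.020069 + 0.127008 + 0.12298 + 0.119232 + 0.11592 = 0.505209 m ≈ 50.5 cm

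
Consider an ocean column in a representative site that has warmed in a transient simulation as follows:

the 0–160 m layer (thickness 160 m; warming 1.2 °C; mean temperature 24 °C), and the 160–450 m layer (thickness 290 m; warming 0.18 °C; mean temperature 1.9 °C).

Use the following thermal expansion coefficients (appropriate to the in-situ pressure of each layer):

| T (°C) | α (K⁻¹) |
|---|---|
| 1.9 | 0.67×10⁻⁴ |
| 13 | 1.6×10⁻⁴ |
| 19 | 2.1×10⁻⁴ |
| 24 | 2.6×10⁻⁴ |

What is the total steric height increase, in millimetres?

Δh = 53 mm

Layer 1 at 24 °C → α = 2.6×10⁻⁴ K⁻¹
Layer 2 at 1.9 °C → α = 0.67×10⁻⁴ K⁻¹
Layer 1: 1.2 × 2.6×10⁻⁴ × 160 = 0.04992 m
160–450 m: 0.18 × 290 × 0.67×10⁻⁴ = 0.0034974 m
Δh = 0.04992 + 0.0034974 = 0.0534174 m ≈ 53 mm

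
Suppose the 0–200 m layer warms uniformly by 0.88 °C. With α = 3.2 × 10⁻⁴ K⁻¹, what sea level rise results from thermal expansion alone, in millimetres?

Δh = 56.3 mm

Δh = αΔT·H = 3.2×10⁻⁴ × 0.88 × 200 = 0.05632 m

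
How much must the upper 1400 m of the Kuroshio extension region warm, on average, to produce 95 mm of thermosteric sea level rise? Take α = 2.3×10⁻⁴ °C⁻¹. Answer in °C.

ΔT = Δh/(αH) = 0.095 / (2.3×10⁻⁴ × 1400) ≈ 0.2950 °C

about 0.295 °C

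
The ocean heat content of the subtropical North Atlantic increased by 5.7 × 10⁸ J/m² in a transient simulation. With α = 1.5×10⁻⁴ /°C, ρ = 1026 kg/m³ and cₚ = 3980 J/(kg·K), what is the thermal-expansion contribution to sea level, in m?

0.021 m of thermosteric rise

Δh = αQ/(ρcₚ) = 1.5×10⁻⁴ × 5.7×10⁸ / (1026 × 3980) ≈ 0.020938 m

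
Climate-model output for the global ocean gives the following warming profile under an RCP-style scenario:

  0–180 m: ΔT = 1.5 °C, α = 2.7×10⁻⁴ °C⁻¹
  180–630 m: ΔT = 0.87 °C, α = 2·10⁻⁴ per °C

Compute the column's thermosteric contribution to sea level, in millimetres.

about 151 mm

0–180 m: 180 × 1.5 × 2.7×10⁻⁴ = 0.07290 m
Layer 2: 2×10⁻⁴ × 0.87 × 450 = 0.07830 m
Δh = 0.07290 + 0.07830 = 0.15120 m ≈ 151 mm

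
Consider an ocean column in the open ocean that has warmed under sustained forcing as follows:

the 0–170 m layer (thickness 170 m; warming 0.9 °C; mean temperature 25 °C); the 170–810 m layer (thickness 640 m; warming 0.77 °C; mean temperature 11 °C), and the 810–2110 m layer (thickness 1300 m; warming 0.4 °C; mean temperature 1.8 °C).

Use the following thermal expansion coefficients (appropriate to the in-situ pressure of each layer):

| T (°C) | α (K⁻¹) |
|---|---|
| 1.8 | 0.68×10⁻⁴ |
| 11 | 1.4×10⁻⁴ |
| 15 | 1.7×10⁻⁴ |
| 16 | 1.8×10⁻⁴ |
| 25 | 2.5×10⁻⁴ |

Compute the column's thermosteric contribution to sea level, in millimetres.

140 mm of thermosteric rise

Layer 1 at 25 °C → α = 2.5×10⁻⁴ K⁻¹
Layer 2 at 11 °C → α = 1.4×10⁻⁴ K⁻¹
Layer 3 at 1.8 °C → α = 0.68×10⁻⁴ K⁻¹
Layer 1: 2.5×10⁻⁴ × 0.9 × 170 = 0.03825 m
Layer 2: 1.4×10⁻⁴ × 0.77 × 640 = 0.068992 m
0.68×10⁻⁴ × 0.4 × 1300 = 0.03536 m
Δh = 0.03825 + 0.068992 + 0.03536 = 0.142602 m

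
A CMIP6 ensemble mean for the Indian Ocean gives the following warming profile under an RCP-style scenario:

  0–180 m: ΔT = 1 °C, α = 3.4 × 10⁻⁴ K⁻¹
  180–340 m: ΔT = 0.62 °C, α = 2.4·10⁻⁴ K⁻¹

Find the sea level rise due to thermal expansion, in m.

about 0.0850 m

3.4×10⁻⁴ × 1 × 180 = 0.06120 m
2.4×10⁻⁴ × 0.62 × 160 = 0.023808 m
Δh = 0.06120 + 0.023808 = 0.085008 m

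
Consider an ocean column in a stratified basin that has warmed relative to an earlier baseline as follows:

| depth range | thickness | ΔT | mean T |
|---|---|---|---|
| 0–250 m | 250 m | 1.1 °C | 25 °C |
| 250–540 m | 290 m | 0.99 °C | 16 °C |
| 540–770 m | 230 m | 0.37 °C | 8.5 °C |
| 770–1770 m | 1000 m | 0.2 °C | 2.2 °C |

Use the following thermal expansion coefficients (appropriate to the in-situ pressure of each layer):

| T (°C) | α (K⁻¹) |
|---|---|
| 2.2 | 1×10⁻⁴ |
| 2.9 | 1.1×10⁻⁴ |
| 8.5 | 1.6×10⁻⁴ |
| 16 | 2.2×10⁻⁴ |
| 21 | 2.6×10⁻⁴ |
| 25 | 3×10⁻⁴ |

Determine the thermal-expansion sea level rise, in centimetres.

17.9 cm of thermosteric rise

Layer 1 at 25 °C → α = 3×10⁻⁴ K⁻¹
Layer 2 at 16 °C → α = 2.2×10⁻⁴ K⁻¹
Layer 3 at 8.5 °C → α = 1.6×10⁻⁴ K⁻¹
Layer 4 at 2.2 °C → α = 1×10⁻⁴ K⁻¹
Layer 1: 250 × 3×10⁻⁴ × 1.1 = 0.08250 m
Layer 2: 2.2×10⁻⁴ × 290 × 0.99 = 0.063162 m
Layer 3: 0.37 × 1.6×10⁻⁴ × 230 = 0.013616 m
1×10⁻⁴ × 1000 × 0.2 = 0.02000 m
Δh = 0.08250 + 0.063162 + 0.013616 + 0.02000 = 0.179278 m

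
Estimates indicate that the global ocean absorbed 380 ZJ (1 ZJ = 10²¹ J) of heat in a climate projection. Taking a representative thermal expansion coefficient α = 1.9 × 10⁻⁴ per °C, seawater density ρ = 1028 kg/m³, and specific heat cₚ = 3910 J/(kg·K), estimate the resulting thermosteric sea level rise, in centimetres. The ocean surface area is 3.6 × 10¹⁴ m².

Per unit area: Q = 380×10²¹ / (3.6×10¹⁴) ≈ 1.056×10⁹ J/m²
Δh = αQ/(ρcₚ) = 1.9×10⁻⁴ × 1.056×10⁹ / (1028 × 3910) ≈ 0.049917 m

4.99 cm of thermosteric rise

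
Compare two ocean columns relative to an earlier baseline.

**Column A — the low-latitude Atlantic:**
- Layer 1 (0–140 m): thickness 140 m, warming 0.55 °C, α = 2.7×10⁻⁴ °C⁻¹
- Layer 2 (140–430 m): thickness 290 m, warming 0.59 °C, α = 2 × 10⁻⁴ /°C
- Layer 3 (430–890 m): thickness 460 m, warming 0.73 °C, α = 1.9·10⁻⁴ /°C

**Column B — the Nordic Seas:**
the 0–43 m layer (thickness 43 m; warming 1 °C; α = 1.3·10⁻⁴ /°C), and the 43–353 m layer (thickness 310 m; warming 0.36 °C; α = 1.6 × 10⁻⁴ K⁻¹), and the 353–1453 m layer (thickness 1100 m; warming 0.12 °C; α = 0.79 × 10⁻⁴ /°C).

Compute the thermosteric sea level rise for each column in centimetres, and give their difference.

Δh_A ≈ 12 cm, Δh_B ≈ 3.4 cm; difference ≈ 8.5 cm

A Layer 1: 2.7×10⁻⁴ × 0.55 × 140 = 0.02079 m
A 2×10⁻⁴ × 290 × 0.59 = 0.03422 m
A 430–890 m: 1.9×10⁻⁴ × 0.73 × 460 = 0.063802 m
A total: 0.118812 m
B Layer 1: 43 × 1.3×10⁻⁴ × 1 = 0.00559 m
B 43–353 m: 310 × 1.6×10⁻⁴ × 0.36 = 0.017856 m
B 353–1453 m: 0.12 × 1100 × 0.79×10⁻⁴ = 0.010428 m
B total: 0.033874 m
Difference: 0.118812 − 0.033874 = 0.084938 m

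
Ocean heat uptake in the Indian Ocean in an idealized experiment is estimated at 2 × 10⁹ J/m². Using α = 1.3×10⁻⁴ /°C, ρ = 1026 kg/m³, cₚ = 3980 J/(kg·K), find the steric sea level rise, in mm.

Δh = αQ/(ρcₚ) = 1.3×10⁻⁴ × 2×10⁹ / (1026 × 3980) ≈ 0.063671 m

Δh = 64 mm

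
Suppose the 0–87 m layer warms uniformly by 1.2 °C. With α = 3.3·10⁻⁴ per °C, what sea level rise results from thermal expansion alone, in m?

Δh = αΔT·H = 3.3×10⁻⁴ × 1.2 × 87 = 0.034452 m

Δh = 0.0345 m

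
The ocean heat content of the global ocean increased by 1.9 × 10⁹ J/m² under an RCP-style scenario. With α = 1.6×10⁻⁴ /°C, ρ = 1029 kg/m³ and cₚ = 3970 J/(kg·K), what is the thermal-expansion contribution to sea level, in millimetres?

Δh = αQ/(ρcₚ) = 1.6×10⁻⁴ × 1.9×10⁹ / (1029 × 3970) ≈ 0.074416 m

74.4 mm of thermosteric rise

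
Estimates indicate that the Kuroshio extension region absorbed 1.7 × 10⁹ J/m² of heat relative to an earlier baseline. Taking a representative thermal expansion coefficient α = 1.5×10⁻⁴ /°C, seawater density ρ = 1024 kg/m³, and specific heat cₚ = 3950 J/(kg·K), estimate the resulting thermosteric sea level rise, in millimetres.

Δh = αQ/(ρcₚ) = 1.5×10⁻⁴ × 1.7×10⁹ / (1024 × 3950) ≈ 0.063044 m

Δh = 63.0 mm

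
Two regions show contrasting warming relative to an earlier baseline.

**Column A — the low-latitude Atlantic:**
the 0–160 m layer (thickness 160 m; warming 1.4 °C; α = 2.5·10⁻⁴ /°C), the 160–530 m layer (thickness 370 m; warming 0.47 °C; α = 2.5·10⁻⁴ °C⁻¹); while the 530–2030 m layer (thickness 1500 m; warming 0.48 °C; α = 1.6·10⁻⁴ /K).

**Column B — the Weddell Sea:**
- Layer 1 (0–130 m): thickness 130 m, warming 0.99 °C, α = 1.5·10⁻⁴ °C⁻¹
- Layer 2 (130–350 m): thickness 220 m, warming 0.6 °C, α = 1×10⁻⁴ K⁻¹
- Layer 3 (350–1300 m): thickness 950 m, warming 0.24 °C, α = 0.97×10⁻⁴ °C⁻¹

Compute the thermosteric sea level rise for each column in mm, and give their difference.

Δh_A ≈ 215 mm, Δh_B ≈ 54.6 mm; difference ≈ 160 mm

A 2.5×10⁻⁴ × 1.4 × 160 = 0.05600 m
A Layer 2: 0.47 × 370 × 2.5×10⁻⁴ = 0.043475 m
A Layer 3: 0.48 × 1.6×10⁻⁴ × 1500 = 0.11520 m
A total: 0.214675 m
B 0.99 × 1.5×10⁻⁴ × 130 = 0.019305 m
B 0.6 × 220 × 1×10⁻⁴ = 0.01320 m
B Layer 3: 0.97×10⁻⁴ × 0.24 × 950 = 0.022116 m
B total: 0.054621 m
Difference: 0.214675 − 0.054621 = 0.160054 m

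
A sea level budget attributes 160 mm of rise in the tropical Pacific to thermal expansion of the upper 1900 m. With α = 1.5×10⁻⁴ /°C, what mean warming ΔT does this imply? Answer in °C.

0.561 °C

ΔT = Δh/(αH) = 0.16 / (1.5×10⁻⁴ × 1900) ≈ 0.5614 °C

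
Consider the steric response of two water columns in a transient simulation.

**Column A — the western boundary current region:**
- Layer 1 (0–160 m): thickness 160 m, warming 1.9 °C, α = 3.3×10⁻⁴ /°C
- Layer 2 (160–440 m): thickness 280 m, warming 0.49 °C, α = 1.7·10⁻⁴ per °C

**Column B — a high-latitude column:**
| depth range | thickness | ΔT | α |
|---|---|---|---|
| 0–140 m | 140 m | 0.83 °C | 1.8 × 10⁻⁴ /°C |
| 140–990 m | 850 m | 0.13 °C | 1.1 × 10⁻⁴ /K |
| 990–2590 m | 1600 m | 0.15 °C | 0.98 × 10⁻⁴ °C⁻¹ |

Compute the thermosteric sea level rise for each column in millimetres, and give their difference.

A 0–160 m: 1.9 × 3.3×10⁻⁴ × 160 = 0.10032 m
A 160–440 m: 280 × 1.7×10⁻⁴ × 0.49 = 0.023324 m
A total: 0.123644 m
B 0–140 m: 0.83 × 140 × 1.8×10⁻⁴ = 0.020916 m
B Layer 2: 0.13 × 850 × 1.1×10⁻⁴ = 0.012155 m
B 990–2590 m: 0.98×10⁻⁴ × 1600 × 0.15 = 0.02352 m
B total: 0.056591 m
Difference: 0.123644 − 0.056591 = 0.067053 m

Δh_A ≈ 120 mm, Δh_B ≈ 57 mm; difference ≈ 67 mm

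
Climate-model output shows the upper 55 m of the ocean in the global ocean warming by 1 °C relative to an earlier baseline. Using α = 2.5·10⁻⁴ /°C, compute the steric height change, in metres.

0.014 m

Δh = αΔT·H = 2.5×10⁻⁴ × 1 × 55 = 0.01375 m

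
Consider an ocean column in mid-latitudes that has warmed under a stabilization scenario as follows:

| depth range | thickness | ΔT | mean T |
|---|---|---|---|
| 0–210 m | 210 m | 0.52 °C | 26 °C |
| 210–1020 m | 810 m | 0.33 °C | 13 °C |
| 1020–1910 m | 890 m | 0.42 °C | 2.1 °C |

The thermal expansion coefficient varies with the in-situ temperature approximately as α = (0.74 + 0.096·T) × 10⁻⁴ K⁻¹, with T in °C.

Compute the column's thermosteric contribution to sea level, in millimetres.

Layer 1: α = (0.74 + 0.096×26)×10⁻⁴ = 3.236×10⁻⁴ K⁻¹
Layer 2: α = (0.74 + 0.096×13)×10⁻⁴ = 1.988×10⁻⁴ K⁻¹
Layer 3: α = (0.74 + 0.096×2.1)×10⁻⁴ = 0.9416×10⁻⁴ K⁻¹
Layer 1: 3.236×10⁻⁴ × 0.52 × 210 = 0.03533712 m
810 × 0.33 × 1.988×10⁻⁴ = 0.05313924 m
Layer 3: 0.9416×10⁻⁴ × 890 × 0.42 = 0.035197008 m
Δh = 0.03533712 + 0.05313924 + 0.035197008 = 0.123673368 m

about 120 mm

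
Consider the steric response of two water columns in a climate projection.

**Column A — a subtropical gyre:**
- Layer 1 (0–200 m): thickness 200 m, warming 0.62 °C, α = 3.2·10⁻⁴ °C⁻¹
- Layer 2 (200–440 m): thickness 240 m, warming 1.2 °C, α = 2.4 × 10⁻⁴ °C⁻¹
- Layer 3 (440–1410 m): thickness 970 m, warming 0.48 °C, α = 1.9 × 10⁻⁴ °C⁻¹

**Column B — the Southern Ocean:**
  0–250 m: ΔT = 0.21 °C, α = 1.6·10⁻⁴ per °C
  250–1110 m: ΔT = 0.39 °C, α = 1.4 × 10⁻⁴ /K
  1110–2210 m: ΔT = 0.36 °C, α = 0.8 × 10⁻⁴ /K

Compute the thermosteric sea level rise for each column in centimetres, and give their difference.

Δh_A ≈ 20 cm, Δh_B ≈ 8.7 cm; difference ≈ 11 cm

A 0.62 × 200 × 3.2×10⁻⁴ = 0.03968 m
A 1.2 × 240 × 2.4×10⁻⁴ = 0.06912 m
A Layer 3: 1.9×10⁻⁴ × 0.48 × 970 = 0.088464 m
A total: 0.197264 m
B 0–250 m: 250 × 1.6×10⁻⁴ × 0.21 = 0.00840 m
B 0.39 × 860 × 1.4×10⁻⁴ = 0.046956 m
B 1110–2210 m: 1100 × 0.36 × 0.8×10⁻⁴ = 0.03168 m
B total: 0.087036 m
Difference: 0.197264 − 0.087036 = 0.110228 m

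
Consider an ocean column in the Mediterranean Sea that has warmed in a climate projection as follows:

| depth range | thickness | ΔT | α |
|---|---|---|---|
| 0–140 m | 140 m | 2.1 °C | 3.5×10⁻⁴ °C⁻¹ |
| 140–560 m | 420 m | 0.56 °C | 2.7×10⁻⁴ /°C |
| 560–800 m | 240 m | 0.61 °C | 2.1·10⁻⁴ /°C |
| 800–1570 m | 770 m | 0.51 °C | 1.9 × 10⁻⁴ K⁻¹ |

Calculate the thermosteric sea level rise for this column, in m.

Layer 1: 140 × 2.1 × 3.5×10⁻⁴ = 0.10290 m
2.7×10⁻⁴ × 420 × 0.56 = 0.063504 m
Layer 3: 240 × 0.61 × 2.1×10⁻⁴ = 0.030744 m
770 × 0.51 × 1.9×10⁻⁴ = 0.074613 m
Δh = 0.10290 + 0.063504 + 0.030744 + 0.074613 = 0.271761 m ≈ 0.272 m

about 0.272 m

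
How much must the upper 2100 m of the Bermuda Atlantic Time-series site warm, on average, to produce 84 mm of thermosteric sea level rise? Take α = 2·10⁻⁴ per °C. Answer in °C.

ΔT = Δh/(αH) = 0.084 / (2×10⁻⁴ × 2100) = 0.2000 °C

ΔT ≈ 0.200 °C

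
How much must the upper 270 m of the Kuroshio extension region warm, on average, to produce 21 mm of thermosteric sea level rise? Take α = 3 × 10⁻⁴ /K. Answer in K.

ΔT ≈ 0.26 K

ΔT = Δh/(αH) = 0.021 / (3×10⁻⁴ × 270) ≈ 0.2593 K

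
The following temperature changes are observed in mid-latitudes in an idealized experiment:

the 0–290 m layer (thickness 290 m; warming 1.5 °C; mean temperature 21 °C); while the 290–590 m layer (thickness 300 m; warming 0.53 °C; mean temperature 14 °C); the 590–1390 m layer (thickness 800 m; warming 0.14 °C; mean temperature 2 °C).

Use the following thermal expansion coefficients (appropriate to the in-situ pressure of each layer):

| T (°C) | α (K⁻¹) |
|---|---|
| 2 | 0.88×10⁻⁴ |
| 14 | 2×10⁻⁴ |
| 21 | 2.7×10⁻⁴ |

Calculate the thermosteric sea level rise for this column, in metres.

Layer 1 at 21 °C → α = 2.7×10⁻⁴ K⁻¹
Layer 2 at 14 °C → α = 2×10⁻⁴ K⁻¹
Layer 3 at 2 °C → α = 0.88×10⁻⁴ K⁻¹
0–290 m: 1.5 × 2.7×10⁻⁴ × 290 = 0.11745 m
290–590 m: 300 × 0.53 × 2×10⁻⁴ = 0.03180 m
Layer 3: 0.88×10⁻⁴ × 0.14 × 800 = 0.009856 m
Δh = 0.11745 + 0.03180 + 0.009856 = 0.159106 m ≈ 0.159 m

Δh = 0.159 m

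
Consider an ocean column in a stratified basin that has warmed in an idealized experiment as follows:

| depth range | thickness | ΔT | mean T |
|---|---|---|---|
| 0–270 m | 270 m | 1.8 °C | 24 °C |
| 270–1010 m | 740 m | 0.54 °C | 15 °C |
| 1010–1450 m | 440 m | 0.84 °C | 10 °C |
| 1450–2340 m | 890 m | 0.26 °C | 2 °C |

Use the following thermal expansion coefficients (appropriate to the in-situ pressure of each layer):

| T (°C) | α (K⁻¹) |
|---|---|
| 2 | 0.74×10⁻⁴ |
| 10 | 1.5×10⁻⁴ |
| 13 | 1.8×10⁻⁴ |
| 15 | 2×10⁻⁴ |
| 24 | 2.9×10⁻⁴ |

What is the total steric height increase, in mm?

Layer 1 at 24 °C → α = 2.9×10⁻⁴ K⁻¹
Layer 2 at 15 °C → α = 2×10⁻⁴ K⁻¹
Layer 3 at 10 °C → α = 1.5×10⁻⁴ K⁻¹
Layer 4 at 2 °C → α = 0.74×10⁻⁴ K⁻¹
0–270 m: 1.8 × 2.9×10⁻⁴ × 270 = 0.14094 m
Layer 2: 0.54 × 740 × 2×10⁻⁴ = 0.07992 m
440 × 1.5×10⁻⁴ × 0.84 = 0.05544 m
Layer 4: 0.74×10⁻⁴ × 890 × 0.26 = 0.0171236 m
Δh = 0.14094 + 0.07992 + 0.05544 + 0.0171236 = 0.2934236 m ≈ 290 mm

290 mm of thermosteric rise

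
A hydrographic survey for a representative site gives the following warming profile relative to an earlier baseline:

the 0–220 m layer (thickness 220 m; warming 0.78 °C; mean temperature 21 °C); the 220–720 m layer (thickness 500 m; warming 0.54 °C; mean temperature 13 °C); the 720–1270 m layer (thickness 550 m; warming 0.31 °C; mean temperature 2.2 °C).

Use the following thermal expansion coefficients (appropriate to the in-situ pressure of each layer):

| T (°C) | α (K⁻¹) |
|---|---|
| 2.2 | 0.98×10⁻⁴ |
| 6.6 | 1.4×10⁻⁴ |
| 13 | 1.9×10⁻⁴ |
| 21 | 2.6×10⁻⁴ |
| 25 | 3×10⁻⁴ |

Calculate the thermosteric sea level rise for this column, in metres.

Layer 1 at 21 °C → α = 2.6×10⁻⁴ K⁻¹
Layer 2 at 13 °C → α = 1.9×10⁻⁴ K⁻¹
Layer 3 at 2.2 °C → α = 0.98×10⁻⁴ K⁻¹
220 × 2.6×10⁻⁴ × 0.78 = 0.044616 m
500 × 0.54 × 1.9×10⁻⁴ = 0.05130 m
Layer 3: 0.98×10⁻⁴ × 550 × 0.31 = 0.016709 m
Δh = 0.044616 + 0.05130 + 0.016709 = 0.112625 m

about 0.11 m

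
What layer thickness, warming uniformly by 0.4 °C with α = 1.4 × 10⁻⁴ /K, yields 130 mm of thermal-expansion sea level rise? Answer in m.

H = Δh/(αΔT) = 0.13 / (1.4×10⁻⁴ × 0.4) ≈ 2321 m

about 2320 m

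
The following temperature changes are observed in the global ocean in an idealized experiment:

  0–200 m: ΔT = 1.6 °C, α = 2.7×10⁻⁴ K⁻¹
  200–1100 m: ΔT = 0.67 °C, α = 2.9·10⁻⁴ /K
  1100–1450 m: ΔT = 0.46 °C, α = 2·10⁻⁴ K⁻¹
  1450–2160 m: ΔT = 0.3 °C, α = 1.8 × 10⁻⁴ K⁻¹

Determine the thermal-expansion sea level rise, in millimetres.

Layer 1: 2.7×10⁻⁴ × 1.6 × 200 = 0.08640 m
200–1100 m: 2.9×10⁻⁴ × 0.67 × 900 = 0.17487 m
1100–1450 m: 350 × 0.46 × 2×10⁻⁴ = 0.03220 m
1450–2160 m: 710 × 1.8×10⁻⁴ × 0.3 = 0.03834 m
Δh = 0.08640 + 0.17487 + 0.03220 + 0.03834 = 0.33181 m

Δh = 330 mm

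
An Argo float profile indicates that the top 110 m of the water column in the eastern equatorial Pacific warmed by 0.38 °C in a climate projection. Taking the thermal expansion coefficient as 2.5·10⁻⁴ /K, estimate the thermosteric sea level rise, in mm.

Δh = 10.5 mm

Δh = αΔT·H = 2.5×10⁻⁴ × 0.38 × 110 = 0.01045 m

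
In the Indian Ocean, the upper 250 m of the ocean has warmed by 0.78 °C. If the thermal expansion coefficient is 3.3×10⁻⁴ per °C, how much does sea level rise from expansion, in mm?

about 64.4 mm

Δh = αΔT·H = 3.3×10⁻⁴ × 0.78 × 250 = 0.06435 m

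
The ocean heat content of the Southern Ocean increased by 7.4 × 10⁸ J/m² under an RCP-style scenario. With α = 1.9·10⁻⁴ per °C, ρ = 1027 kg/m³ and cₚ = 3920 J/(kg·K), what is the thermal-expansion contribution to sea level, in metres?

0.0349 m

Δh = αQ/(ρcₚ) = 1.9×10⁻⁴ × 7.4×10⁸ / (1027 × 3920) ≈ 0.034924 m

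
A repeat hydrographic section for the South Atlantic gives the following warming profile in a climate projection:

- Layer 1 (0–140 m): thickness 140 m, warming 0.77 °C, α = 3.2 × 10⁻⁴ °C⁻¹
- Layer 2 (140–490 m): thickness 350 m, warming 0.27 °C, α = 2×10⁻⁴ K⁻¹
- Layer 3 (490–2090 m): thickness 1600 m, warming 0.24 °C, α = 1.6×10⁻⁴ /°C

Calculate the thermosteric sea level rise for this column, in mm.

Δh = 110 mm

0–140 m: 3.2×10⁻⁴ × 140 × 0.77 = 0.034496 m
140–490 m: 350 × 0.27 × 2×10⁻⁴ = 0.01890 m
490–2090 m: 1.6×10⁻⁴ × 0.24 × 1600 = 0.06144 m
Δh = 0.034496 + 0.01890 + 0.06144 = 0.114836 m ≈ 110 mm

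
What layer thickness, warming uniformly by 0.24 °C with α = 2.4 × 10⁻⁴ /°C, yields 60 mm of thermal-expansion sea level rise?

H = Δh/(αΔT) = 0.06 / (2.4×10⁻⁴ × 0.24) ≈ 1042 m

H ≈ 1000 m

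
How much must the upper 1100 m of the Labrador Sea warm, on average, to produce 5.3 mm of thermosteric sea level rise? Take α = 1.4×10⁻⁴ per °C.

ΔT ≈ 0.0344 °C

ΔT = Δh/(αH) = 0.0053 / (1.4×10⁻⁴ × 1100) ≈ 0.03442 °C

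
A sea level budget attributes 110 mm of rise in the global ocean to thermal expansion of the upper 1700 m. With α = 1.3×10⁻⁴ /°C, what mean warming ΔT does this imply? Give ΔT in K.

ΔT ≈ 0.498 K

ΔT = Δh/(αH) = 0.11 / (1.3×10⁻⁴ × 1700) ≈ 0.4977 K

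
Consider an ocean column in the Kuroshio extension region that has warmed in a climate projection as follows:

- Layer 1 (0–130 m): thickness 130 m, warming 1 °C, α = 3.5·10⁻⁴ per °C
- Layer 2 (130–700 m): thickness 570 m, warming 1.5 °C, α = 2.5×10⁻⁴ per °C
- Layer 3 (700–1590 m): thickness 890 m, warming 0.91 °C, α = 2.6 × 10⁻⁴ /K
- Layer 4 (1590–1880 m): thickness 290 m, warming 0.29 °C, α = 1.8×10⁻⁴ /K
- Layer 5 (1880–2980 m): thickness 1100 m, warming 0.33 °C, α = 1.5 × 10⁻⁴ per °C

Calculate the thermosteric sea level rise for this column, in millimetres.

Layer 1: 3.5×10⁻⁴ × 1 × 130 = 0.04550 m
1.5 × 2.5×10⁻⁴ × 570 = 0.21375 m
890 × 2.6×10⁻⁴ × 0.91 = 0.210574 m
0.29 × 1.8×10⁻⁴ × 290 = 0.015138 m
1880–2980 m: 1100 × 0.33 × 1.5×10⁻⁴ = 0.05445 m
Δh = 0.04550 + 0.21375 + 0.210574 + 0.015138 + 0.05445 = 0.539412 m ≈ 540 mm

Δh ≈ 540 mm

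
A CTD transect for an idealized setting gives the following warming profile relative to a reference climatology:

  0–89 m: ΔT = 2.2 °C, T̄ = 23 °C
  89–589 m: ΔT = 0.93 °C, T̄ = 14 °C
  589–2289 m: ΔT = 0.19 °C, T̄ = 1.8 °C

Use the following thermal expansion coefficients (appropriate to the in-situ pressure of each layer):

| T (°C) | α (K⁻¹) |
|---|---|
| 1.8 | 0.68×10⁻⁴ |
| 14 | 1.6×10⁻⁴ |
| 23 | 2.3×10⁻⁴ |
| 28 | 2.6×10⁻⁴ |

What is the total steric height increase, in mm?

Layer 1 at 23 °C → α = 2.3×10⁻⁴ K⁻¹
Layer 2 at 14 °C → α = 1.6×10⁻⁴ K⁻¹
Layer 3 at 1.8 °C → α = 0.68×10⁻⁴ K⁻¹
0–89 m: 2.2 × 2.3×10⁻⁴ × 89 = 0.045034 m
Layer 2: 1.6×10⁻⁴ × 500 × 0.93 = 0.07440 m
0.68×10⁻⁴ × 1700 × 0.19 = 0.021964 m
Δh = 0.045034 + 0.07440 + 0.021964 = 0.141398 m

141 mm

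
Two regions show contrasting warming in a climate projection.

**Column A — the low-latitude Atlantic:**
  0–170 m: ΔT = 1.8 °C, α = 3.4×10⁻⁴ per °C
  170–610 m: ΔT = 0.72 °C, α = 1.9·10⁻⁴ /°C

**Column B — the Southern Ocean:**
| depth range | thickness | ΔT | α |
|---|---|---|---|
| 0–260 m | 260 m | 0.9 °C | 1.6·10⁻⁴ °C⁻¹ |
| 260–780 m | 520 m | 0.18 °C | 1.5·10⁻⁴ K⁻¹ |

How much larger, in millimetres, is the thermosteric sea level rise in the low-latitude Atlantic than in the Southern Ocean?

A Layer 1: 170 × 3.4×10⁻⁴ × 1.8 = 0.10404 m
A 170–610 m: 1.9×10⁻⁴ × 440 × 0.72 = 0.060192 m
A total: 0.164232 m
B 260 × 0.9 × 1.6×10⁻⁴ = 0.03744 m
B Layer 2: 520 × 0.18 × 1.5×10⁻⁴ = 0.01404 m
B total: 0.05148 m
Difference: 0.164232 − 0.05148 = 0.112752 m

Δh_A − Δh_B ≈ 113 mm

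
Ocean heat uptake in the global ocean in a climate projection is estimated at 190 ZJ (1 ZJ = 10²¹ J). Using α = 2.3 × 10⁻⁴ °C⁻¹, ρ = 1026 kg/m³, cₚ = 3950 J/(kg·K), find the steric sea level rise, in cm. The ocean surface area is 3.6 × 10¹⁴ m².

about 3.00 cm

Per unit area: Q = 190×10²¹ / (3.6×10¹⁴) ≈ 5.278×10⁸ J/m²
Δh = αQ/(ρcₚ) = 2.3×10⁻⁴ × 5.278×10⁸ / (1026 × 3950) ≈ 0.029954 m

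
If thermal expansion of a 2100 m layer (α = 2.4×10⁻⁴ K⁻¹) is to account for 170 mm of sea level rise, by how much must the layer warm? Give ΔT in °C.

ΔT = Δh/(αH) = 0.17 / (2.4×10⁻⁴ × 2100) ≈ 0.3373 °C

ΔT ≈ 0.337 °C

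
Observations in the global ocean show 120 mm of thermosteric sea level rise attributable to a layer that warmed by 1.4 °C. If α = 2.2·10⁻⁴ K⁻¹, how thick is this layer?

H ≈ 390 m

H = Δh/(αΔT) = 0.12 / (2.2×10⁻⁴ × 1.4) ≈ 389.6 m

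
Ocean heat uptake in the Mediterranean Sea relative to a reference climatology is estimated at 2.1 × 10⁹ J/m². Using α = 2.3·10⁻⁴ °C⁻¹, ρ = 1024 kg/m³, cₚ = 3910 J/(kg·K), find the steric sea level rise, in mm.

Δh = αQ/(ρcₚ) = 2.3×10⁻⁴ × 2.1×10⁹ / (1024 × 3910) ≈ 0.12063 m

121 mm of thermosteric rise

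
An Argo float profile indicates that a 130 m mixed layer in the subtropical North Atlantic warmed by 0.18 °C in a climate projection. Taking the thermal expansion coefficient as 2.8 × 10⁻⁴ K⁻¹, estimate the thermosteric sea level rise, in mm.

6.6 mm

Δh = αΔT·H = 2.8×10⁻⁴ × 0.18 × 130 = 0.006552 m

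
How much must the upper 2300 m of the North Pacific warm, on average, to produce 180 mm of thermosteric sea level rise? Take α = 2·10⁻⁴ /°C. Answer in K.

ΔT = Δh/(αH) = 0.18 / (2×10⁻⁴ × 2300) ≈ 0.3913 K

about 0.39 K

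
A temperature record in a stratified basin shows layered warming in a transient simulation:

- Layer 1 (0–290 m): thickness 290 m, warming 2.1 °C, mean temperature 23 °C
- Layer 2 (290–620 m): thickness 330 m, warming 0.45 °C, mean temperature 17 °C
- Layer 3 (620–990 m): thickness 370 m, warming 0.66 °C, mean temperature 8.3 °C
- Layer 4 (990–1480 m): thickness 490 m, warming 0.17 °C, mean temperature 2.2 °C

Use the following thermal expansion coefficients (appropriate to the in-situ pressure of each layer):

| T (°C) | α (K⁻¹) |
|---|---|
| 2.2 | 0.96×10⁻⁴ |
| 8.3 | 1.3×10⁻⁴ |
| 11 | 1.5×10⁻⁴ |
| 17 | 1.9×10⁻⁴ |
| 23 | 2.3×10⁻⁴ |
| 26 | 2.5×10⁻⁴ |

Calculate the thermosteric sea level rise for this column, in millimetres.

210 mm of thermosteric rise

Layer 1 at 23 °C → α = 2.3×10⁻⁴ K⁻¹
Layer 2 at 17 °C → α = 1.9×10⁻⁴ K⁻¹
Layer 3 at 8.3 °C → α = 1.3×10⁻⁴ K⁻¹
Layer 4 at 2.2 °C → α = 0.96×10⁻⁴ K⁻¹
Layer 1: 290 × 2.3×10⁻⁴ × 2.1 = 0.14007 m
Layer 2: 330 × 0.45 × 1.9×10⁻⁴ = 0.028215 m
370 × 0.66 × 1.3×10⁻⁴ = 0.031746 m
990–1480 m: 0.17 × 0.96×10⁻⁴ × 490 = 0.0079968 m
Δh = 0.14007 + 0.028215 + 0.031746 + 0.0079968 = 0.2080278 m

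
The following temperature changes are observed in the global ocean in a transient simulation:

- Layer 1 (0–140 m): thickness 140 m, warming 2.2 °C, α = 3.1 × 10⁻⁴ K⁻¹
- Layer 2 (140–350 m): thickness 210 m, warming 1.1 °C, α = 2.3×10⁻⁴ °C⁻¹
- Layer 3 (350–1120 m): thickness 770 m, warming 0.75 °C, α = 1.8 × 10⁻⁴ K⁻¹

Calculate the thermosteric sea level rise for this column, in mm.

140 × 2.2 × 3.1×10⁻⁴ = 0.09548 m
210 × 1.1 × 2.3×10⁻⁴ = 0.05313 m
350–1120 m: 1.8×10⁻⁴ × 770 × 0.75 = 0.10395 m
Δh = 0.09548 + 0.05313 + 0.10395 = 0.25256 m

Δh ≈ 253 mm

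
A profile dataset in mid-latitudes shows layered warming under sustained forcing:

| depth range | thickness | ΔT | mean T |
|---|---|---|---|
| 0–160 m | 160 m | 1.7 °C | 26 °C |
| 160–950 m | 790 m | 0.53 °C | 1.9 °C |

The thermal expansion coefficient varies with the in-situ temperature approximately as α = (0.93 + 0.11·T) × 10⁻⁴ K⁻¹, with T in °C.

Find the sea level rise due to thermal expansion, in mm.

Layer 1: α = (0.93 + 0.11×26)×10⁻⁴ = 3.79×10⁻⁴ K⁻¹
Layer 2: α = (0.93 + 0.11×1.9)×10⁻⁴ = 1.139×10⁻⁴ K⁻¹
3.79×10⁻⁴ × 1.7 × 160 = 0.103088 m
160–950 m: 0.53 × 1.139×10⁻⁴ × 790 = 0.04768993 m
Δh = 0.103088 + 0.04768993 = 0.15077793 m

Δh = 151 mm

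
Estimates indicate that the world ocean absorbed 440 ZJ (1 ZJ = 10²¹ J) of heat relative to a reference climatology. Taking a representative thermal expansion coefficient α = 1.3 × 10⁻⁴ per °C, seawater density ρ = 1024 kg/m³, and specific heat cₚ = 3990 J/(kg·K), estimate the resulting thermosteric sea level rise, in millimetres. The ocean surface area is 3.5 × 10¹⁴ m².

about 40.0 mm

Per unit area: Q = 440×10²¹ / (3.5×10¹⁴) ≈ 1.257×10⁹ J/m²
Δh = αQ/(ρcₚ) = 1.3×10⁻⁴ × 1.257×10⁹ / (1024 × 3990) ≈ 0.039995 m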